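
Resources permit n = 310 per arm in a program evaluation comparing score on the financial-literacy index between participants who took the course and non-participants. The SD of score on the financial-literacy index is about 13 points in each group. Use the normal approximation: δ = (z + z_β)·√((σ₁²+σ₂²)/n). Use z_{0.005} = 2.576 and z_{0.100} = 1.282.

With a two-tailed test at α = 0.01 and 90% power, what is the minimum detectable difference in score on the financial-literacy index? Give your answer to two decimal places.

Minimum detectable difference ≈ 4.03 points

δ = (z_{α/2} + z_β) · √((σ₁²+σ₂²)/n)
  = (2.576 + 1.282) · √(338/310)
  = 3.858 · √1.0903
  = 3.858 · 1.0442
  = 4.0285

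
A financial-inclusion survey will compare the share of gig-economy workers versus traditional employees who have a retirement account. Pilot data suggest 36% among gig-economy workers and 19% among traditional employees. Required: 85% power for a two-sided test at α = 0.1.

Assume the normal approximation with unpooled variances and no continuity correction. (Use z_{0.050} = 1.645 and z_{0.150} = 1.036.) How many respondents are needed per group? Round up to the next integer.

n = 96 per group

n = (z_{α/2} + z_β)² · [p₁(1−p₁) + p₂(1−p₂)] / (p₁ − p₂)²
  = (1.645 + 1.036)² · (0.36·0.64 + 0.19·0.81) / (0.17)²
  = (2.681)² · (0.2304 + 0.1539) / 0.0289
  = 7.1878 · 0.3843 / 0.0289
  = 95.58
Round up → n = 96 per group.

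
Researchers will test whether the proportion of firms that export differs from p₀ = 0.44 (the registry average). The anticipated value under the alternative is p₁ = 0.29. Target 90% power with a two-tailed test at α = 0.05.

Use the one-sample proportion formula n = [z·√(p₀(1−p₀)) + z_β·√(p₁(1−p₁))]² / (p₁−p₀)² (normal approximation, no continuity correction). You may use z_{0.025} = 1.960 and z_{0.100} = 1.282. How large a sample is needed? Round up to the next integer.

n = [z_{α/2}·√(p₀q₀) + z_β·√(p₁q₁)]² / (p₁ − p₀)²
  = [1.960·√(0.44·0.56) + 1.282·√(0.29·0.71)]² / (-0.15)²
  = [1.960·0.4964 + 1.282·0.4538]² / 0.0225
  = [1.5546]² / 0.0225
  = 107.42
Round up → n = 108.

n = 108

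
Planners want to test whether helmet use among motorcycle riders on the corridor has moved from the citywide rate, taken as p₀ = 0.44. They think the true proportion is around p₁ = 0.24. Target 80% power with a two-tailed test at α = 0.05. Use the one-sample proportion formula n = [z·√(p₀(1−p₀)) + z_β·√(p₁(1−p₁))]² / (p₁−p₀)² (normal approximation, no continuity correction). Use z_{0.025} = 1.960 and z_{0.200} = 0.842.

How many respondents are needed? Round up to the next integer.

n = [z_{α/2}·√(p₀q₀) + z_β·√(p₁q₁)]² / (p₁ − p₀)²
  = [1.960·√(0.44·0.56) + 0.842·√(0.24·0.76)]² / (-0.20)²
  = [1.960·0.4964 + 0.842·0.4271]² / 0.0400
  = [1.3325]² / 0.0400
  = 44.39
Round up → n = 45.

n = 45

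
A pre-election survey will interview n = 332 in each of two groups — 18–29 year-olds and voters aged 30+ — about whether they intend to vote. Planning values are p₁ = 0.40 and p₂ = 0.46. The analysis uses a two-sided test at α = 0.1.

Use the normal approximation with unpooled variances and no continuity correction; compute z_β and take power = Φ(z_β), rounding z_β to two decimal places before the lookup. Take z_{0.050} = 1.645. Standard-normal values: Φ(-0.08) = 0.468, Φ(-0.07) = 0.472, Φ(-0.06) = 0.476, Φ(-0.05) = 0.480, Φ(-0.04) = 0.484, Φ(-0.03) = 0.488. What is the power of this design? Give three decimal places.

z_β = |p₁−p₂|·√(n/[p₁q₁+p₂q₂]) − z_{α/2}
    = 0.06 · √(332/0.4884) − 1.645
    = 0.06 · 26.0724 − 1.645
    = 1.5643 − 1.645 = -0.0807 → -0.08
Power = Φ(-0.08) = 0.468.

Power ≈ 0.468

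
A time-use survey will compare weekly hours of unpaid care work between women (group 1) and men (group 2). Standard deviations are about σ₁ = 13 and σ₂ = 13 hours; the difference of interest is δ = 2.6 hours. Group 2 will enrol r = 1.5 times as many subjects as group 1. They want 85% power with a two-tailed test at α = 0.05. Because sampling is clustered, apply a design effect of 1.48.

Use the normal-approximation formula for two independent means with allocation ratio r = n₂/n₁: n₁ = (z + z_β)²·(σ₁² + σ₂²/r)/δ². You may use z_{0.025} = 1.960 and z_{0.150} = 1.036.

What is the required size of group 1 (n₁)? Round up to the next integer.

n₁ = 554

n₁ = (z_{α/2} + z_β)² · (σ₁² + σ₂²/r) / δ²
   = (1.960 + 1.036)² · (13² + 13²/1.5) / 2.6²
   = 8.9760 · (169 + 112.6667) / 6.76
   = 8.9760 · 281.6667 / 6.76
   = 374.00
Design effect: 1.48 × 374.00 = 553.52.
Round up → n₁ = 554; n₂ = r·n₁ = 1.5 × 554 = 831.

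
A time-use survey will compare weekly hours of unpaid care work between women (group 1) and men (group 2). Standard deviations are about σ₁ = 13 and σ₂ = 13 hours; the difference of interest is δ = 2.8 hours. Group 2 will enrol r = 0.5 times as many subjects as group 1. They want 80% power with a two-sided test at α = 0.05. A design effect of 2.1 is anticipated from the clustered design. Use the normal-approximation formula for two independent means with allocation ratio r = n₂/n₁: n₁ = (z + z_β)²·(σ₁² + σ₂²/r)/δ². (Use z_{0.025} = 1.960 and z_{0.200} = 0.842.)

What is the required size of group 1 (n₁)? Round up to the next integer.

n₁ = 1067

n₁ = (z_{α/2} + z_β)² · (σ₁² + σ₂²/r) / δ²
   = (1.960 + 0.842)² · (13² + 13²/0.5) / 2.8²
   = 7.8512 · (169 + 338) / 7.84
   = 7.8512 · 507 / 7.84
   = 507.72
Design effect: 2.1 × 507.72 = 1066.22.
Round up → n₁ = 1067; n₂ = r·n₁ = 0.5 × 1067 = 534.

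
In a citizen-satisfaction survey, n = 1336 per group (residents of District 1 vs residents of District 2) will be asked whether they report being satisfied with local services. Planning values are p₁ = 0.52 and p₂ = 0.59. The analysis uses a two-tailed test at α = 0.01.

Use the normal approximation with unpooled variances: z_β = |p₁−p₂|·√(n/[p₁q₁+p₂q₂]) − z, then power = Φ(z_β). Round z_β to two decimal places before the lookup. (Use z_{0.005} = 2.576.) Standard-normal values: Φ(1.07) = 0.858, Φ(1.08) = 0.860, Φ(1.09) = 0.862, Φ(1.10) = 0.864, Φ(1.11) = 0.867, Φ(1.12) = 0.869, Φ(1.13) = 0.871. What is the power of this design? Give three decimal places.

z_β = |p₁−p₂|·√(n/[p₁q₁+p₂q₂]) − z_{α/2}
    = 0.07 · √(1336/0.4915) − 2.576
    = 0.07 · 52.1365 − 2.576
    = 3.6496 − 2.576 = 1.0736 → 1.07
Power = Φ(1.07) = 0.858.

Power ≈ 0.858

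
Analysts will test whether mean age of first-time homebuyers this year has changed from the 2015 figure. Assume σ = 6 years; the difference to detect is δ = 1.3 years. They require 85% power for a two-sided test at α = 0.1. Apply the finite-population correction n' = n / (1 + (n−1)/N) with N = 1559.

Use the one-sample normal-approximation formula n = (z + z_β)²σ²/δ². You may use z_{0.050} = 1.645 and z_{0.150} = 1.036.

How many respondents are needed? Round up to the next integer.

n = 140

n = (z_{α/2} + z_β)² · σ² / δ²
  = (1.645 + 1.036)² · 6² / 1.3²
  = 7.1878 · 36 / 1.69
  = 153.11
Finite-population correction (N = 1559): 153.11 / (1 + (153.11 − 1)/1559) = 139.50.
Round up → n = 140.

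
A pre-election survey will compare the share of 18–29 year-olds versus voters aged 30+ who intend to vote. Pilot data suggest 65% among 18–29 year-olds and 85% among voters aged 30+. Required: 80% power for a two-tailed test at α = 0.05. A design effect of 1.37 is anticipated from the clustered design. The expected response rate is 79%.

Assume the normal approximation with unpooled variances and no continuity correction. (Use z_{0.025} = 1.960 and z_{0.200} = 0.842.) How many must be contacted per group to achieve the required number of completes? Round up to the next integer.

n = (z_{α/2} + z_β)² · [p₁(1−p₁) + p₂(1−p₂)] / (p₁ − p₂)²
  = (1.960 + 0.842)² · (0.65·0.35 + 0.85·0.15) / (-0.20)²
  = (2.802)² · (0.2275 + 0.1275) / 0.0400
  = 7.8512 · 0.3550 / 0.0400
  = 69.68
Design effect: 1.37 × 69.68 = 95.46.
Adjust for 79% response: 95.46 / 0.79 = 120.84.
Round up → n = 121 per group.

n = 121 per group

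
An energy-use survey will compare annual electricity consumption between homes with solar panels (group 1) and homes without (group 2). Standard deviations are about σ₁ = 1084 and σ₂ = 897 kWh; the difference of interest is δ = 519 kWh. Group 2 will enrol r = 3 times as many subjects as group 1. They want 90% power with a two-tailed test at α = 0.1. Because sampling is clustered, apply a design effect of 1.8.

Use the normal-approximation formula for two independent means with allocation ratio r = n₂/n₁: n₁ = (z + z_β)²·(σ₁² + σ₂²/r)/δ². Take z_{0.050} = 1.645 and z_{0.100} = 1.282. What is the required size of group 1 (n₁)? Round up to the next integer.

n₁ = 83

n₁ = (z_{α/2} + z_β)² · (σ₁² + σ₂²/r) / δ²
   = (1.645 + 1.282)² · (1084² + 897²/3) / 519²
   = 8.5673 · (1175056 + 268203) / 269361
   = 8.5673 · 1443259 / 269361
   = 45.90
Design effect: 1.8 × 45.90 = 82.63.
Round up → n₁ = 83; n₂ = r·n₁ = 3 × 83 = 249.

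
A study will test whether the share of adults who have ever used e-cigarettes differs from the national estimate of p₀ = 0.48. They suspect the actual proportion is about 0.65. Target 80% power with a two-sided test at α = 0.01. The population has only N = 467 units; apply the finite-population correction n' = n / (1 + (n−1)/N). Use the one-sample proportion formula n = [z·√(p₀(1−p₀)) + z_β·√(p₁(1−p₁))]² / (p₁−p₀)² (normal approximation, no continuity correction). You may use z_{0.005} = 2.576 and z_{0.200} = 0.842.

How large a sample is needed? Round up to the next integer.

n = [z_{α/2}·√(p₀q₀) + z_β·√(p₁q₁)]² / (p₁ − p₀)²
  = [2.576·√(0.48·0.52) + 0.842·√(0.65·0.35)]² / (0.17)²
  = [2.576·0.4996 + 0.842·0.4770]² / 0.0289
  = [1.6886]² / 0.0289
  = 98.66
Finite-population correction (N = 467): 98.66 / (1 + (98.66 − 1)/467) = 81.60.
Round up → n = 82.

n = 82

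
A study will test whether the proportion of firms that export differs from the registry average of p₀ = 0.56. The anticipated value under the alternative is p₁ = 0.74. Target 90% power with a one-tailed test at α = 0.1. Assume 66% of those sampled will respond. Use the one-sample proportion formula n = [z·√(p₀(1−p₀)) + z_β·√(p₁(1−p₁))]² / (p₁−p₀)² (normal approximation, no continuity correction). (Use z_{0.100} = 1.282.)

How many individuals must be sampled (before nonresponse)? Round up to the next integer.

n = 68

n = [z_α·√(p₀q₀) + z_β·√(p₁q₁)]² / (p₁ − p₀)²
  = [1.282·√(0.56·0.44) + 1.282·√(0.74·0.26)]² / (0.18)²
  = [1.282·0.4964 + 1.282·0.4386]² / 0.0324
  = [1.1987]² / 0.0324
  = 44.35
Adjust for 66% response: 44.35 / 0.66 = 67.19.
Round up → n = 68.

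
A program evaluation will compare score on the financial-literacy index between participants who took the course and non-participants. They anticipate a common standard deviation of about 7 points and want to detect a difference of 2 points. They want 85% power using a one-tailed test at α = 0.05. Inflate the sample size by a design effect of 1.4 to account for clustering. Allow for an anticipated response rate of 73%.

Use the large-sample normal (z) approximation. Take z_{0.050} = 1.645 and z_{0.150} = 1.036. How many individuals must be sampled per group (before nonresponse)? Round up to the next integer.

n = (z_α + z_β)² · (σ₁² + σ₂²) / δ²
  = (1.645 + 1.036)² · (2·7² = 98) / 2²
  = 7.1878 · 98 / 4
  = 176.10
Design effect: 1.4 × 176.10 = 246.54.
Adjust for 73% response: 246.54 / 0.73 = 337.73.
Round up → n = 338 per group.

n = 338 per group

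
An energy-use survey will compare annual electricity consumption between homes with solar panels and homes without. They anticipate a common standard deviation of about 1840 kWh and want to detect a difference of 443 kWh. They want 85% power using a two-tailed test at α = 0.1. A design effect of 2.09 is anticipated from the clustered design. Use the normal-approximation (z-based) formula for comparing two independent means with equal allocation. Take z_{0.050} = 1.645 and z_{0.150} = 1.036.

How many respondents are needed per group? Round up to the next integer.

n = (z_{α/2} + z_β)² · (σ₁² + σ₂²) / δ²
  = (1.645 + 1.036)² · (2·1840² = 6771200) / 443²
  = 7.1878 · 6771200 / 196249
  = 248.00
Design effect: 2.09 × 248.00 = 518.32.
Round up → n = 519 per group.

n = 519 per group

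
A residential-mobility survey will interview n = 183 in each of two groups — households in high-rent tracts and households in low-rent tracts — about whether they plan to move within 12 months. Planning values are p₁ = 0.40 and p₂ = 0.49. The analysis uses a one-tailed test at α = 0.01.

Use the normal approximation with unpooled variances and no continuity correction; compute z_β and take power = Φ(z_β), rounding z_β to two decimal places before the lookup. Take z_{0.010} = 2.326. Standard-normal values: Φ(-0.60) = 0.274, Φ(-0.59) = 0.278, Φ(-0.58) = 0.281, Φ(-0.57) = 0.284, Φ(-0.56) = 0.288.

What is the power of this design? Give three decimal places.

Power ≈ 0.278

z_β = |p₁−p₂|·√(n/[p₁q₁+p₂q₂]) − z_α
    = 0.09 · √(183/0.4899) − 2.326
    = 0.09 · 19.3273 − 2.326
    = 1.7395 − 2.326 = -0.5865 → -0.59
Power = Φ(-0.59) = 0.278.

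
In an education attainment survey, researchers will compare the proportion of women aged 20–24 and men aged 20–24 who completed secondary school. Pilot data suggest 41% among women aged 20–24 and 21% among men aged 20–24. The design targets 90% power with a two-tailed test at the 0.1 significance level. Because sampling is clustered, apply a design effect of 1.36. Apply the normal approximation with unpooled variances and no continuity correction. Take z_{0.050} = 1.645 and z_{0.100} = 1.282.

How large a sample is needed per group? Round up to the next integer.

n = 119 per group

n = (z_{α/2} + z_β)² · [p₁(1−p₁) + p₂(1−p₂)] / (p₁ − p₂)²
  = (1.645 + 1.282)² · (0.41·0.59 + 0.21·0.79) / (0.20)²
  = (2.927)² · (0.2419 + 0.1659) / 0.0400
  = 8.5673 · 0.4078 / 0.0400
  = 87.34
Design effect: 1.36 × 87.34 = 118.79.
Round up → n = 119 per group.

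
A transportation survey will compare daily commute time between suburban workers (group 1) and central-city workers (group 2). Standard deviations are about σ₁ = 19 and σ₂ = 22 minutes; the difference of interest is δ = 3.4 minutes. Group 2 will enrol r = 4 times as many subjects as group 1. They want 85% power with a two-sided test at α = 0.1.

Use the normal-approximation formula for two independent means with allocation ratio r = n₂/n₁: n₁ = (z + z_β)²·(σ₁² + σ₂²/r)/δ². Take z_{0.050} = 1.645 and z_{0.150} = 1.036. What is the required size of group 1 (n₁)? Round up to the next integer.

n₁ = (z_{α/2} + z_β)² · (σ₁² + σ₂²/r) / δ²
   = (1.645 + 1.036)² · (19² + 22²/4) / 3.4²
   = 7.1878 · (361 + 121) / 11.56
   = 7.1878 · 482 / 11.56
   = 299.70
Round up → n₁ = 300; n₂ = r·n₁ = 4 × 300 = 1200.

n₁ = 300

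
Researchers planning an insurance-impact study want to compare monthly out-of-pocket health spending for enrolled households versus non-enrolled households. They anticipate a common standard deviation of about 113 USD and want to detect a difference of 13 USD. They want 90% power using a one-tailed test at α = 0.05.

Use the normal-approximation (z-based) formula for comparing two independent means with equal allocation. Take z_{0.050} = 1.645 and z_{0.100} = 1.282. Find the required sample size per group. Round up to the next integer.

n = (z_α + z_β)² · (σ₁² + σ₂²) / δ²
  = (1.645 + 1.282)² · (2·113² = 25538) / 13²
  = 8.5673 · 25538 / 169
  = 1294.63
Round up → n = 1295 per group.

n = 1295 per group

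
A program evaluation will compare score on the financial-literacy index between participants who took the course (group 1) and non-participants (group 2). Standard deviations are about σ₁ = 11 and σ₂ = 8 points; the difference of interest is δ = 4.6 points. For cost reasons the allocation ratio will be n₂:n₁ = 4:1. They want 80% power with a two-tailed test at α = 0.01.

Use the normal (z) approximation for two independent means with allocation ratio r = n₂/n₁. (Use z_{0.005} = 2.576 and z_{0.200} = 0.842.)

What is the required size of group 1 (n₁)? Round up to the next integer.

n₁ = (z_{α/2} + z_β)² · (σ₁² + σ₂²/r) / δ²
   = (2.576 + 0.842)² · (11² + 8²/4) / 4.6²
   = 11.6827 · (121 + 16) / 21.16
   = 11.6827 · 137 / 21.16
   = 75.64
Round up → n₁ = 76; n₂ = r·n₁ = 4 × 76 = 304.

n₁ = 76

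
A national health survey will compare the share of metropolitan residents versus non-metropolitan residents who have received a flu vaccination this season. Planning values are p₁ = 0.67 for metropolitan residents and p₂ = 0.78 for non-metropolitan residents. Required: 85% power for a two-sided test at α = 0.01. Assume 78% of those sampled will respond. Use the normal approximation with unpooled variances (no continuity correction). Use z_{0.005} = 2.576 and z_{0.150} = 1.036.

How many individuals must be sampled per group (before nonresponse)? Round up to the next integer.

n = 543 per group

n = (z_{α/2} + z_β)² · [p₁(1−p₁) + p₂(1−p₂)] / (p₁ − p₂)²
  = (2.576 + 1.036)² · (0.67·0.33 + 0.78·0.22) / (-0.11)²
  = (3.612)² · (0.2211 + 0.1716) / 0.0121
  = 13.0465 · 0.3927 / 0.0121
  = 423.42
Adjust for 78% response: 423.42 / 0.78 = 542.85.
Round up → n = 543 per group.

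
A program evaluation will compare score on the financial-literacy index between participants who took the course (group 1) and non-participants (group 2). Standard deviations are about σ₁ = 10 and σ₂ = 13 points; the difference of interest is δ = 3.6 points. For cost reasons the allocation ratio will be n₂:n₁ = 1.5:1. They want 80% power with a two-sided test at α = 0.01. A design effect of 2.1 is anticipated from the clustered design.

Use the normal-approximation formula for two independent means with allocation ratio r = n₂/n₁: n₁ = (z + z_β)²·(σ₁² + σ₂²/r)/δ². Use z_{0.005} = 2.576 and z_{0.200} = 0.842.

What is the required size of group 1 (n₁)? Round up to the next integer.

n₁ = (z_{α/2} + z_β)² · (σ₁² + σ₂²/r) / δ²
   = (2.576 + 0.842)² · (10² + 13²/1.5) / 3.6²
   = 11.6827 · (100 + 112.6667) / 12.96
   = 11.6827 · 212.6667 / 12.96
   = 191.71
Design effect: 2.1 × 191.71 = 402.59.
Round up → n₁ = 403; n₂ = r·n₁ = 1.5 × 403 = 605.

n₁ = 403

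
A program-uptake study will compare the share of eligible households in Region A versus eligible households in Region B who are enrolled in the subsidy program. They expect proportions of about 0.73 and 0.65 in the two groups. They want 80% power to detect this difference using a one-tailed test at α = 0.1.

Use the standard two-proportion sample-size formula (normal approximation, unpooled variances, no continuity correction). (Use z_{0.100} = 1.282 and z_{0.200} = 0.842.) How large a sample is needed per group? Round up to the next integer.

n = (z_α + z_β)² · [p₁(1−p₁) + p₂(1−p₂)] / (p₁ − p₂)²
  = (1.282 + 0.842)² · (0.73·0.27 + 0.65·0.35) / (0.08)²
  = (2.124)² · (0.1971 + 0.2275) / 0.0064
  = 4.5114 · 0.4246 / 0.0064
  = 299.30
Round up → n = 300 per group.

n = 300 per group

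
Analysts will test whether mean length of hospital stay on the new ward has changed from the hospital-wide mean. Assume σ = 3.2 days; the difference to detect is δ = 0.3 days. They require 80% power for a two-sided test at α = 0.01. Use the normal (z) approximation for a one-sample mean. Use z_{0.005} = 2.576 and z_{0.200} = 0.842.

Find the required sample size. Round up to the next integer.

n = (z_{α/2} + z_β)² · σ² / δ²
  = (2.576 + 0.842)² · 3.2² / 0.3²
  = 11.6827 · 10.24 / 0.09
  = 1329.23
Round up → n = 1330.

n = 1330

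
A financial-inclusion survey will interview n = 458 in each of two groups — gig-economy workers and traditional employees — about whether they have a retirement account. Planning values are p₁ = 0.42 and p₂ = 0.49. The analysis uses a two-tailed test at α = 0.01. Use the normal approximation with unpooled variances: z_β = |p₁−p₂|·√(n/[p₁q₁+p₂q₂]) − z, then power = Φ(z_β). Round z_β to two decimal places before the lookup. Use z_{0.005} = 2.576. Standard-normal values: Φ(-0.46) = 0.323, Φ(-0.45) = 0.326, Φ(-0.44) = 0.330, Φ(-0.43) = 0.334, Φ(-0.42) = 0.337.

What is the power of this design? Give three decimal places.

z_β = |p₁−p₂|·√(n/[p₁q₁+p₂q₂]) − z_{α/2}
    = 0.07 · √(458/0.4935) − 2.576
    = 0.07 · 30.4642 − 2.576
    = 2.1325 − 2.576 = -0.4435 → -0.44
Power = Φ(-0.44) = 0.330.

Power ≈ 0.330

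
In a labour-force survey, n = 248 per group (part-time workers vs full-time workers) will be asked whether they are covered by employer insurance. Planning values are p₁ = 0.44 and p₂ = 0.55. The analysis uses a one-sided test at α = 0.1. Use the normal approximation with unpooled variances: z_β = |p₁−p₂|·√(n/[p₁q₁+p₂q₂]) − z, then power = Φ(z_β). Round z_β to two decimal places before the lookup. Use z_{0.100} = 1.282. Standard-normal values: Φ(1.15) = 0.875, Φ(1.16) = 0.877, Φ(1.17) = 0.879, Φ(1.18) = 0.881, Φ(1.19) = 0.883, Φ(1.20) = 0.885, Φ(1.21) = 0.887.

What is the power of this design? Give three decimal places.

z_β = |p₁−p₂|·√(n/[p₁q₁+p₂q₂]) − z_α
    = 0.11 · √(248/0.4939) − 1.282
    = 0.11 · 22.4082 − 1.282
    = 2.4649 − 1.282 = 1.1829 → 1.18
Power = Φ(1.18) = 0.881.

Power ≈ 0.881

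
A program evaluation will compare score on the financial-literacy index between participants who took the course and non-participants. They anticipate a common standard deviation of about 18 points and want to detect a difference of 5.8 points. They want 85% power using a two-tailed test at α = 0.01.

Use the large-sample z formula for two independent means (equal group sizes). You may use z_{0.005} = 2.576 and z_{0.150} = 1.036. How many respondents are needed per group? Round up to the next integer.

n = 252 per group

n = (z_{α/2} + z_β)² · (σ₁² + σ₂²) / δ²
  = (2.576 + 1.036)² · (2·18² = 648) / 5.8²
  = 13.0465 · 648 / 33.64
  = 251.31
Round up → n = 252 per group.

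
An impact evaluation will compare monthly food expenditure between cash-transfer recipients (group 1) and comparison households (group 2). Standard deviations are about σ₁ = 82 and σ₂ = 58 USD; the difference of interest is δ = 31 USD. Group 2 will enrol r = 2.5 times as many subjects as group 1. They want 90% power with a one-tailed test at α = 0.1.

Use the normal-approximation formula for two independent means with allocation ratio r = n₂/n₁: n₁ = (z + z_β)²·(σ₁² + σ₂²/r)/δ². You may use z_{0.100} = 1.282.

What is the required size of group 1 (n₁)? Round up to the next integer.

n₁ = (z_α + z_β)² · (σ₁² + σ₂²/r) / δ²
   = (1.282 + 1.282)² · (82² + 58²/2.5) / 31²
   = 6.5741 · (6724 + 1345.6) / 961
   = 6.5741 · 8069.6 / 961
   = 55.20
Round up → n₁ = 56; n₂ = r·n₁ = 2.5 × 56 = 140.

n₁ = 56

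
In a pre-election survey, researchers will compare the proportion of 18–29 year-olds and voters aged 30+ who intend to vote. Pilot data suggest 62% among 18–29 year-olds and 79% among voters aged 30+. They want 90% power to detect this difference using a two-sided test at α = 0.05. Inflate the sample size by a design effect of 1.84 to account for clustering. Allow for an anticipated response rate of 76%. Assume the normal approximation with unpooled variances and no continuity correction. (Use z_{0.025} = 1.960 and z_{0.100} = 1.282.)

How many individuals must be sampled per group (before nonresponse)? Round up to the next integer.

n = 354 per group

n = (z_{α/2} + z_β)² · [p₁(1−p₁) + p₂(1−p₂)] / (p₁ − p₂)²
  = (1.960 + 1.282)² · (0.62·0.38 + 0.79·0.21) / (-0.17)²
  = (3.242)² · (0.2356 + 0.1659) / 0.0289
  = 10.5106 · 0.4015 / 0.0289
  = 146.02
Design effect: 1.84 × 146.02 = 268.68.
Adjust for 76% response: 268.68 / 0.76 = 353.52.
Round up → n = 354 per group.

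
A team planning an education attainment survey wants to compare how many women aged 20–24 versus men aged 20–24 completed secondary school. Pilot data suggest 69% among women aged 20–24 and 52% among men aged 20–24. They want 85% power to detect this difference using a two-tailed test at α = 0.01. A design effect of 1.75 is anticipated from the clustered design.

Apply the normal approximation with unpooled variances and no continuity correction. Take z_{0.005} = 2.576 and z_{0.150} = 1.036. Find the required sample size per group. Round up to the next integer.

n = 367 per group

n = (z_{α/2} + z_β)² · [p₁(1−p₁) + p₂(1−p₂)] / (p₁ − p₂)²
  = (2.576 + 1.036)² · (0.69·0.31 + 0.52·0.48) / (0.17)²
  = (3.612)² · (0.2139 + 0.2496) / 0.0289
  = 13.0465 · 0.4635 / 0.0289
  = 209.24
Design effect: 1.75 × 209.24 = 366.17.
Round up → n = 367 per group.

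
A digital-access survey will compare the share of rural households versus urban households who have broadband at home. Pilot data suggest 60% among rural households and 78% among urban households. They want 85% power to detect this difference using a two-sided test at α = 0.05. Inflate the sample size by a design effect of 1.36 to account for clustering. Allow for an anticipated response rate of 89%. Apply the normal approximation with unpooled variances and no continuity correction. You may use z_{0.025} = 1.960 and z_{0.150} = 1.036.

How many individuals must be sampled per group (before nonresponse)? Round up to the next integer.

n = 175 per group

n = (z_{α/2} + z_β)² · [p₁(1−p₁) + p₂(1−p₂)] / (p₁ − p₂)²
  = (1.960 + 1.036)² · (0.60·0.40 + 0.78·0.22) / (-0.18)²
  = (2.996)² · (0.2400 + 0.1716) / 0.0324
  = 8.9760 · 0.4116 / 0.0324
  = 114.03
Design effect: 1.36 × 114.03 = 155.08.
Adjust for 89% response: 155.08 / 0.89 = 174.25.
Round up → n = 175 per group.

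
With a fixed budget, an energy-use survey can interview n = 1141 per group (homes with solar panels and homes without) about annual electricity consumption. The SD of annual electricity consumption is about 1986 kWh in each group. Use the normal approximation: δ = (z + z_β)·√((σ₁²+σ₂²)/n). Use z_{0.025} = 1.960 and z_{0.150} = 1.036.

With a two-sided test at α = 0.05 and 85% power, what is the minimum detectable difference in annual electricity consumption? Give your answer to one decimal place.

Minimum detectable difference ≈ 249.1 kWh

δ = (z_{α/2} + z_β) · √((σ₁²+σ₂²)/n)
  = (1.960 + 1.036) · √(7888392/1141)
  = 2.996 · √6913.6
  = 2.996 · 83.1479
  = 249.1112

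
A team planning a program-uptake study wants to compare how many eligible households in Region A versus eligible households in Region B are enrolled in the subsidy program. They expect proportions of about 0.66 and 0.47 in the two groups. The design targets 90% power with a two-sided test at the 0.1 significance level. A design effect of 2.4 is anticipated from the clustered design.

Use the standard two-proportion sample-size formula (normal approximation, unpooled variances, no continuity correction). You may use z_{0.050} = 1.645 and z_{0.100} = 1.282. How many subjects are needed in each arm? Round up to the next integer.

n = (z_{α/2} + z_β)² · [p₁(1−p₁) + p₂(1−p₂)] / (p₁ − p₂)²
  = (1.645 + 1.282)² · (0.66·0.34 + 0.47·0.53) / (0.19)²
  = (2.927)² · (0.2244 + 0.2491) / 0.0361
  = 8.5673 · 0.4735 / 0.0361
  = 112.37
Design effect: 2.4 × 112.37 = 269.69.
Round up → n = 270 per group.

n = 270 per group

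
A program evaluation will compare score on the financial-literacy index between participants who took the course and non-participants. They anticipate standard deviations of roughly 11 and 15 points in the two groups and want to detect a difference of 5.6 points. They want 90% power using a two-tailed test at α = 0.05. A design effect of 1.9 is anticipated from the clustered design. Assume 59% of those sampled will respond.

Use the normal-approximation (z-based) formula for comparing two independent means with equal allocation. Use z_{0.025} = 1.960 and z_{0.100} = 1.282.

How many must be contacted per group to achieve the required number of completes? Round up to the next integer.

n = 374 per group

n = (z_{α/2} + z_β)² · (σ₁² + σ₂²) / δ²
  = (1.960 + 1.282)² · (11² + 15² = 346) / 5.6²
  = 10.5106 · 346 / 31.36
  = 115.96
Design effect: 1.9 × 115.96 = 220.33.
Adjust for 59% response: 220.33 / 0.59 = 373.45.
Round up → n = 374 per group.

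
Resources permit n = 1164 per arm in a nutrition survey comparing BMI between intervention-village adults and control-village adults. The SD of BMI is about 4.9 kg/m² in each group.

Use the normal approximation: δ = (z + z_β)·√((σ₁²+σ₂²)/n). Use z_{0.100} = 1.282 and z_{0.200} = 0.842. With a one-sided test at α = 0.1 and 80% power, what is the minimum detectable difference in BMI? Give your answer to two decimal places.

Minimum detectable difference ≈ 0.43 kg/m²

δ = (z_α + z_β) · √((σ₁²+σ₂²)/n)
  = (1.282 + 0.842) · √(48.02/1164)
  = 2.124 · √0.04125
  = 2.124 · 0.2031
  = 0.4314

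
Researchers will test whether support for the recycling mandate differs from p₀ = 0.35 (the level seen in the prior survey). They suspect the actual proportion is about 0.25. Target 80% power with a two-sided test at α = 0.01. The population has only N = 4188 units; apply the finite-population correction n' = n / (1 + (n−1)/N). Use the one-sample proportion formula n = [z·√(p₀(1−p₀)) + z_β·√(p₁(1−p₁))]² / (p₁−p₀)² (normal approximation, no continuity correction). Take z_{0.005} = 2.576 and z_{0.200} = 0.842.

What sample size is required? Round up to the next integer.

n = 240

n = [z_{α/2}·√(p₀q₀) + z_β·√(p₁q₁)]² / (p₁ − p₀)²
  = [2.576·√(0.35·0.65) + 0.842·√(0.25·0.75)]² / (-0.10)²
  = [2.576·0.4770 + 0.842·0.4330]² / 0.0100
  = [1.5933]² / 0.0100
  = 253.85
Finite-population correction (N = 4188): 253.85 / (1 + (253.85 − 1)/4188) = 239.40.
Round up → n = 240.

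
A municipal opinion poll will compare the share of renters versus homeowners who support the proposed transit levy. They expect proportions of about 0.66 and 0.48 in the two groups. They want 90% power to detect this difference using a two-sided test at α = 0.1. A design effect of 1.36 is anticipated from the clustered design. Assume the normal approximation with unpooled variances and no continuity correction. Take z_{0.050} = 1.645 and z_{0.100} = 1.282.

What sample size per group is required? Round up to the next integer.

n = (z_{α/2} + z_β)² · [p₁(1−p₁) + p₂(1−p₂)] / (p₁ − p₂)²
  = (1.645 + 1.282)² · (0.66·0.34 + 0.48·0.52) / (0.18)²
  = (2.927)² · (0.2244 + 0.2496) / 0.0324
  = 8.5673 · 0.4740 / 0.0324
  = 125.34
Design effect: 1.36 × 125.34 = 170.46.
Round up → n = 171 per group.

n = 171 per group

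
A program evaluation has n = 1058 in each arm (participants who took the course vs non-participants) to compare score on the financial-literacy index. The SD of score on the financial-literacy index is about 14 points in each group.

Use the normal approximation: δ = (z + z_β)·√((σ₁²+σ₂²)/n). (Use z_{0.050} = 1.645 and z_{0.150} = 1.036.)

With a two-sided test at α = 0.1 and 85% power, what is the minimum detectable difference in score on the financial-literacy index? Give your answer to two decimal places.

δ = (z_{α/2} + z_β) · √((σ₁²+σ₂²)/n)
  = (1.645 + 1.036) · √(392/1058)
  = 2.681 · √0.37051
  = 2.681 · 0.6087
  = 1.6319

Minimum detectable difference ≈ 1.63 points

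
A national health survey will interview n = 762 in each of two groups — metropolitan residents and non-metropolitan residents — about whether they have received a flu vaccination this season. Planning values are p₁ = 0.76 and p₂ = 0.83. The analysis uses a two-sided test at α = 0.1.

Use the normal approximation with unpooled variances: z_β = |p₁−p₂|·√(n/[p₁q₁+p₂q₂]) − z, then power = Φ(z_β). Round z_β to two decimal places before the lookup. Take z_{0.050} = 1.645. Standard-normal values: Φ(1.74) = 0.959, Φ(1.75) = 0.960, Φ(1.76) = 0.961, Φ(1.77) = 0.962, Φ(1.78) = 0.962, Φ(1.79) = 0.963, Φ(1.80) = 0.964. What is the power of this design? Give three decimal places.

z_β = |p₁−p₂|·√(n/[p₁q₁+p₂q₂]) − z_{α/2}
    = 0.07 · √(762/0.3235) − 1.645
    = 0.07 · 48.5334 − 1.645
    = 3.3973 − 1.645 = 1.7523 → 1.75
Power = Φ(1.75) = 0.960.

Power ≈ 0.960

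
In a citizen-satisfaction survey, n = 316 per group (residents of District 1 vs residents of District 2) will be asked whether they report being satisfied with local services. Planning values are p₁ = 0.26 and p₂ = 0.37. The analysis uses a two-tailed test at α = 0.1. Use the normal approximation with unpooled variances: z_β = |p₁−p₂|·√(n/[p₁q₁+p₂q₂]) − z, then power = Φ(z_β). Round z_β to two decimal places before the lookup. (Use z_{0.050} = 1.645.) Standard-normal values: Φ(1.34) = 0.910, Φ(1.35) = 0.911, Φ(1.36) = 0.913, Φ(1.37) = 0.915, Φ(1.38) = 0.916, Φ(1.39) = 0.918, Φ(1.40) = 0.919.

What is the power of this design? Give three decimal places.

Power ≈ 0.911

z_β = |p₁−p₂|·√(n/[p₁q₁+p₂q₂]) − z_{α/2}
    = 0.11 · √(316/0.4255) − 1.645
    = 0.11 · 27.2517 − 1.645
    = 2.9977 − 1.645 = 1.3527 → 1.35
Power = Φ(1.35) = 0.911.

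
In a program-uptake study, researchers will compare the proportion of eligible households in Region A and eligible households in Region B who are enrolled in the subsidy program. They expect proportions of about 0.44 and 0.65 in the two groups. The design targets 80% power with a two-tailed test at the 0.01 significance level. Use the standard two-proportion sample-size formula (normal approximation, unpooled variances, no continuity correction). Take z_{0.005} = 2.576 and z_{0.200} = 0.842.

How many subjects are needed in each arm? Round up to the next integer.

n = (z_{α/2} + z_β)² · [p₁(1−p₁) + p₂(1−p₂)] / (p₁ − p₂)²
  = (2.576 + 0.842)² · (0.44·0.56 + 0.65·0.35) / (-0.21)²
  = (3.418)² · (0.2464 + 0.2275) / 0.0441
  = 11.6827 · 0.4739 / 0.0441
  = 125.54
Round up → n = 126 per group.

n = 126 per group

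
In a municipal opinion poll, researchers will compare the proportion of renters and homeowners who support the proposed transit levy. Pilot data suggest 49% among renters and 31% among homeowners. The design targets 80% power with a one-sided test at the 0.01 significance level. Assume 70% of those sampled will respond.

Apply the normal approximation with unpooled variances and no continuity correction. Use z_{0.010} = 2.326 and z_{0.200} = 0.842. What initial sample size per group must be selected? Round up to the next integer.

n = (z_α + z_β)² · [p₁(1−p₁) + p₂(1−p₂)] / (p₁ − p₂)²
  = (2.326 + 0.842)² · (0.49·0.51 + 0.31·0.69) / (0.18)²
  = (3.168)² · (0.2499 + 0.2139) / 0.0324
  = 10.0362 · 0.4638 / 0.0324
  = 143.67
Adjust for 70% response: 143.67 / 0.70 = 205.24.
Round up → n = 206 per group.

n = 206 per group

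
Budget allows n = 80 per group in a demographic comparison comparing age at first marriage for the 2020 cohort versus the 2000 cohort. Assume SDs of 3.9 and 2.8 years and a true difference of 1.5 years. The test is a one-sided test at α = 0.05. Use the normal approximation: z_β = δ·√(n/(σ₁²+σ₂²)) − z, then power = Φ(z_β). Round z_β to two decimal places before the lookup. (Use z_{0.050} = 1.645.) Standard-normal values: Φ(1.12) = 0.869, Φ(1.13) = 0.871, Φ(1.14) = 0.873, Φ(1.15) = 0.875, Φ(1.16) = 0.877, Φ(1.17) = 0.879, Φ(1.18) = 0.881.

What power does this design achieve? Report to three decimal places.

z_β = δ·√(n/(σ₁²+σ₂²)) − z_α
    = 1.5 · √(80/23.05) − 1.645
    = 1.5 · 1.86299 − 1.645
    = 2.7945 − 1.645 = 1.1495 → 1.15
Power = Φ(1.15) = 0.875.

Power ≈ 0.875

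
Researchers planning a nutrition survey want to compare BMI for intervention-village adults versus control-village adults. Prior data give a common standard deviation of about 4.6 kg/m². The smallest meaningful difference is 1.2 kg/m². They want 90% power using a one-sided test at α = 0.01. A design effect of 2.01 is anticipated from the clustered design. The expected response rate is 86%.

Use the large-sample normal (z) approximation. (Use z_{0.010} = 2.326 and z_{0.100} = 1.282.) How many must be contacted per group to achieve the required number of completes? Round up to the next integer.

n = 895 per group

n = (z_α + z_β)² · (σ₁² + σ₂²) / δ²
  = (2.326 + 1.282)² · (2·4.6² = 42.32) / 1.2²
  = 13.0177 · 42.32 / 1.44
  = 382.57
Design effect: 2.01 × 382.57 = 768.98.
Adjust for 86% response: 768.98 / 0.86 = 894.16.
Round up → n = 895 per group.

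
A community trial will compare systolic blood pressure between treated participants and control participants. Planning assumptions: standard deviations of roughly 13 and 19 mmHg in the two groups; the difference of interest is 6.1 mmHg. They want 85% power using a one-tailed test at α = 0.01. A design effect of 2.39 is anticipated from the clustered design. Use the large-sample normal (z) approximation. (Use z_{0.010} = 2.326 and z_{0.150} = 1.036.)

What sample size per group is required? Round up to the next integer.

n = (z_α + z_β)² · (σ₁² + σ₂²) / δ²
  = (2.326 + 1.036)² · (13² + 19² = 530) / 6.1²
  = 11.3030 · 530 / 37.21
  = 160.99
Design effect: 2.39 × 160.99 = 384.78.
Round up → n = 385 per group.

n = 385 per group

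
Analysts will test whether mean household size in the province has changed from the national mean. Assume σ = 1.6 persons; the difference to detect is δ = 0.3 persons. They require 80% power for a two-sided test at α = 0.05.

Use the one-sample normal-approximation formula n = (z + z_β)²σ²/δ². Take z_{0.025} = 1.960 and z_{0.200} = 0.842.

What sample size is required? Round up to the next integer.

n = 224

n = (z_{α/2} + z_β)² · σ² / δ²
  = (1.960 + 0.842)² · 1.6² / 0.3²
  = 7.8512 · 2.56 / 0.09
  = 223.32
Round up → n = 224.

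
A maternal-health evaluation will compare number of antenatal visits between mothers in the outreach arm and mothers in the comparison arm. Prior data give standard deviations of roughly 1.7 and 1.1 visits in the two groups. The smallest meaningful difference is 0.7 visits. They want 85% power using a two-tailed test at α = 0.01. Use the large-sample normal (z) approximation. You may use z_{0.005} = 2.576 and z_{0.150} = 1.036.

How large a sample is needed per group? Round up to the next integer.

n = 110 per group

n = (z_{α/2} + z_β)² · (σ₁² + σ₂²) / δ²
  = (2.576 + 1.036)² · (1.7² + 1.1² = 4.1) / 0.7²
  = 13.0465 · 4.1 / 0.49
  = 109.16
Round up → n = 110 per group.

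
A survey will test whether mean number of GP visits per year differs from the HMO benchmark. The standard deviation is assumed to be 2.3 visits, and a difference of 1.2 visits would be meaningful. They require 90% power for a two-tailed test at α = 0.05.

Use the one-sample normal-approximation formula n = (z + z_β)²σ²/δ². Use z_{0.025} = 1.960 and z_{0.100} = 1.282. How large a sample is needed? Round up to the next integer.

n = (z_{α/2} + z_β)² · σ² / δ²
  = (1.960 + 1.282)² · 2.3² / 1.2²
  = 10.5106 · 5.29 / 1.44
  = 38.61
Round up → n = 39.

n = 39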